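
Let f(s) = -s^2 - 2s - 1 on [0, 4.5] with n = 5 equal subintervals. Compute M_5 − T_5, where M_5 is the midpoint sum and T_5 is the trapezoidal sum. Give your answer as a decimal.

M_5 = -54.82125.
T_5 = -55.7325.
M_5 − T_5 = 0.91125.

0.91125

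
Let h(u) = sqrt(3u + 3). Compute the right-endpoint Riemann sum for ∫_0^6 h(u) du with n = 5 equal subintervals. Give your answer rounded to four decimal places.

21.8778

Δu = (6 − 0)/5 = 1.2.
Right endpoints: 1.2, 2.4, 3.6, 4.8, 6.
h(1.2) ≈ 2.5690, h(2.4) ≈ 3.1937, h(3.6) ≈ 3.7148, h(4.8) ≈ 4.1713, h(6) ≈ 4.5826.
Sum = Δu · [h(1.2) + h(2.4) + h(3.6) + h(4.8) + h(6)].
Sum ≈ 21.8778.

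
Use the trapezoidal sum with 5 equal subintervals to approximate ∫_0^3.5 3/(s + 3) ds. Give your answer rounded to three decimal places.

Δs = (3.5 − 0)/5 = 0.7.
f(0) = 1, f(0.7) = 30/37, f(1.4) = 15/22, f(2.1) = 10/17, f(2.8) = 15/29, f(3.5) = 6/13.
T_5 = (Δs/2)·[f(s_0) + 2f(s_1) + ... + 2f(s_{4}) + f(s_5)].
Sum ≈ 2.330.

2.330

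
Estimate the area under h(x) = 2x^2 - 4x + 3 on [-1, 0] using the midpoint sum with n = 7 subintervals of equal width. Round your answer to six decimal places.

5.663265

Δx = (0 − (-1))/7 = 1/7.
Midpoints: -13/14, -11/14, -9/14, -0.5, -5/14, -3/14, -1/14.
h(-13/14) = 827/98, h(-11/14) = 723/98, h(-9/14) = 627/98, h(-0.5) = 5.5, h(-5/14) = 459/98, h(-3/14) = 387/98, h(-1/14) = 323/98.
Sum = Δx · [h(-13/14) + h(-11/14) + h(-9/14) + ...].
Sum ≈ 5.663265.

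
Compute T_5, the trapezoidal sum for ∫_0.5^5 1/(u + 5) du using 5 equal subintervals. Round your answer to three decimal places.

0.599

Δu = (5 − 0.5)/5 = 0.9.
f(0.5) = 2/11, f(1.4) = 0.15625, f(2.3) = 10/73, f(3.2) = 5/41, f(4.1) = 10/91, f(5) = 0.1.
T_5 = (Δu/2)·[f(u_0) + 2f(u_1) + ... + 2f(u_{4}) + f(u_5)].
Sum ≈ 0.599.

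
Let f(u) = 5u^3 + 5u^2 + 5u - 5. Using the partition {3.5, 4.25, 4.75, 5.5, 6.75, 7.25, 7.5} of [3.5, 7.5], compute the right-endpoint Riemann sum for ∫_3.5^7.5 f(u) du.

5404.1015625

Subinterval widths: 0.75, 0.5, 0.75, 1.25, 0.5, 0.25.
Right endpoints: 4.25, 4.75, 5.5, 6.75, 7.25, 7.5.
f(4.25) = 490.390625, f(4.75) = 667.421875, f(5.5) = 1005.625, f(6.75) = 1794.296875, f(7.25) = 2199.453125, f(7.5) = 2423.125.
Sum = Σ Δu_i · f(u_i).
Sum = 5404.1015625.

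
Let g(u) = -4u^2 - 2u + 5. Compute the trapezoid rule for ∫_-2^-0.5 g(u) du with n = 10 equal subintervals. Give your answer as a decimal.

Δu = (-0.5 − (-2))/10 = 0.15.
g(-2) = -7, g(-1.85) = -4.99, g(-1.7) = -3.16, g(-1.55) = -1.51, g(-1.4) = -0.04, g(-1.25) = 1.25, g(-1.1) = 2.36, g(-0.95) = 3.29, g(-0.8) = 4.04, g(-0.65) = 4.61, g(-0.5) = 5.
T_10 = (Δu/2)·[g(u_0) + 2g(u_1) + ... + 2g(u_{9}) + g(u_10)].
Sum = 0.7275.

0.7275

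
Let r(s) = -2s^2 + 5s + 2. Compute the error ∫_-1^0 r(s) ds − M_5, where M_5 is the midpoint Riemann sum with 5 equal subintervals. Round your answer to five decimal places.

-0.00667

Exact integral: ∫_-1^0 r(s) ds ≈ -1.1666667.
M_5 = -1.16.
Error ≈ -1.1666667 − (-1.16) ≈ -0.00667.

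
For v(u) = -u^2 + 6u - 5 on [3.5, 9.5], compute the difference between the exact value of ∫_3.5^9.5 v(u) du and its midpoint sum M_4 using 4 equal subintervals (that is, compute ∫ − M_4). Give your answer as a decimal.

-1.125

Exact integral: ∫_3.5^9.5 v(u) du = -67.5.
M_4 = -66.375.
Error = -67.5 − (-66.375) = -1.125.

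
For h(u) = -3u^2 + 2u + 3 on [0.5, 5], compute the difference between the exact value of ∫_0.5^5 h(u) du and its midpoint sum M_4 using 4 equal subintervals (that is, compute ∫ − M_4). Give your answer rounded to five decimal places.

-1.42383

Exact integral: ∫_0.5^5 h(u) du = -86.625.
M_4 ≈ -85.2011719.
Error ≈ -86.625 − (-85.2011719) ≈ -1.42383.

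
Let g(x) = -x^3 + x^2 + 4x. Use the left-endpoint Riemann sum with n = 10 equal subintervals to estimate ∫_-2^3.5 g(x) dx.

Δx = (3.5 − (-2))/10 = 0.55.
Left endpoints: -2, -1.45, -0.9, -0.35, 0.2, 0.75, 1.3, 1.85, 2.4, 2.95.
g(-2) = 4, g(-1.45) = -0.648875, g(-0.9) = -2.061, g(-0.35) = -1.234625, g(0.2) = 0.832, g(0.75) = 3.140625, g(1.3) = 4.693, g(1.85) = 4.490875, g(2.4) = 1.536, g(2.95) = -5.169875.
Sum = Δx · [g(-2) + g(-1.45) + g(-0.9) + ...].
Sum = 5.26796875.

5.26796875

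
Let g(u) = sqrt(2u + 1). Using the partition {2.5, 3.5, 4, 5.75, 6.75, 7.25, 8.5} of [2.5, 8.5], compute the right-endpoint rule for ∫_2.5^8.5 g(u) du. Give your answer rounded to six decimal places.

21.595301

Subinterval widths: 1, 0.5, 1.75, 1, 0.5, 1.25.
Right endpoints: 3.5, 4, 5.75, 6.75, 7.25, 8.5.
g(3.5) ≈ 2.828427, g(4) ≈ 3.000000, g(5.75) ≈ 3.535534, g(6.75) ≈ 3.807887, g(7.25) ≈ 3.937004, g(8.5) ≈ 4.242641.
Sum = Σ Δu_i · g(u_i).
Sum ≈ 21.595301.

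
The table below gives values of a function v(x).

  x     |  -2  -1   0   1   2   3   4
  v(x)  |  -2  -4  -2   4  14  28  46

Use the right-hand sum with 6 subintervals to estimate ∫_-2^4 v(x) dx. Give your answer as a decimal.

86

Δx = 1.
Sum = 1·[(-4) + (-2) + 4 + 14 + 28 + 46] = 86.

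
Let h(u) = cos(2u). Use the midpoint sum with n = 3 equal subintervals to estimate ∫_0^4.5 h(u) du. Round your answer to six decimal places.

0.309865

Δu = (4.5 − 0)/3 = 1.5.
Midpoints: 0.75, 2.25, 3.75.
h(0.75) ≈ 0.070737, h(2.25) ≈ -0.210796, h(3.75) ≈ 0.346635.
Sum = Δu · [h(0.75) + h(2.25) + h(3.75)].
Sum ≈ 0.309865.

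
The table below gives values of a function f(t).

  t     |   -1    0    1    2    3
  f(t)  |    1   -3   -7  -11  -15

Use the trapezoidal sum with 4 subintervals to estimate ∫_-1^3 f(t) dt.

-28

Δt = 1.
T_4 = (1/2)·[1 + 2·(-3) + 2·(-7) + 2·(-11) + (-15)] = -28.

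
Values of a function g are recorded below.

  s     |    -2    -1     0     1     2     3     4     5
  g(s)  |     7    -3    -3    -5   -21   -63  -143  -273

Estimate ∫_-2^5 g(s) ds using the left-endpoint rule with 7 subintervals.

-231

Δs = 1.
Sum = 1·[7 + (-3) + (-3) + (-5) + (-21) + (-63) + (-143)] = -231.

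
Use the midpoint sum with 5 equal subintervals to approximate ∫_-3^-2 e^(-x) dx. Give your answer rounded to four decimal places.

Δx = (-2 − (-3))/5 = 0.2.
Midpoints: -2.9, -2.7, -2.5, -2.3, -2.1.
f(-2.9) ≈ 18.1741, f(-2.7) ≈ 14.8797, f(-2.5) ≈ 12.1825, f(-2.3) ≈ 9.9742, f(-2.1) ≈ 8.1662.
Sum = Δx · [f(-2.9) + f(-2.7) + f(-2.5) + f(-2.3) + f(-2.1)].
Sum ≈ 12.6753.

12.6753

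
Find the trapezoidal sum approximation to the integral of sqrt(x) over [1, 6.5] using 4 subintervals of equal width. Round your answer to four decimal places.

10.3348

Δx = (6.5 − 1)/4 = 1.375.
f(1) ≈ 1.0000, f(2.375) ≈ 1.5411, f(3.75) ≈ 1.9365, f(5.125) ≈ 2.2638, f(6.5) ≈ 2.5495.
T_4 = (Δx/2)·[f(x_0) + 2f(x_1) + 2f(x_2) + 2f(x_3) + f(x_4)].
Sum ≈ 10.3348.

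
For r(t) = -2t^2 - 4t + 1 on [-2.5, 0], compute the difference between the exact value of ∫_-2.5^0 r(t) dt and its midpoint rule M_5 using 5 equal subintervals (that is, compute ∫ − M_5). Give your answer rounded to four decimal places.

-0.1042

Exact integral: ∫_-2.5^0 r(t) dt ≈ 4.583333.
M_5 = 4.6875.
Error ≈ 4.583333 − 4.6875 ≈ -0.1042.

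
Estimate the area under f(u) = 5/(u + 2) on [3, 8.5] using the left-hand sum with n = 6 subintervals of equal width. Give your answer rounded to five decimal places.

Δu = (8.5 − 3)/6 = 11/12.
Left endpoints: 3, 47/12, 29/6, 5.75, 20/3, 91/12.
f(3) = 1, f(47/12) = 60/71, f(29/6) = 30/41, f(5.75) = 20/31, f(20/3) = 15/26, f(91/12) = 12/23.
Sum = Δu · [f(3) + f(47/12) + f(29/6) + ...].
Sum ≈ 3.96055.

3.96055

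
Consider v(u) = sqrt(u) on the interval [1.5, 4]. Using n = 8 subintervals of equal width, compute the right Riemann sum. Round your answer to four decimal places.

Δu = (4 − 1.5)/8 = 0.3125.
Right endpoints: 1.8125, 2.125, 2.4375, 2.75, 3.0625, 3.375, 3.6875, 4.
v(1.8125) ≈ 1.3463, v(2.125) ≈ 1.4577, v(2.4375) ≈ 1.5612, v(2.75) ≈ 1.6583, v(3.0625) ≈ 1.7500, v(3.375) ≈ 1.8371, v(3.6875) ≈ 1.9203, v(4) ≈ 2.0000.
Sum = Δu · [v(1.8125) + v(2.125) + v(2.4375) + ...].
Sum ≈ 4.2284.

4.2284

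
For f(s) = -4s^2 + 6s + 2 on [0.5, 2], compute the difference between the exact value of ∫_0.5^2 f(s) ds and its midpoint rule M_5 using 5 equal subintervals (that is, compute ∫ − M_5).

-0.045

Exact integral: ∫_0.5^2 f(s) ds = 3.75.
M_5 = 3.795.
Error = 3.75 − 3.795 = -0.045.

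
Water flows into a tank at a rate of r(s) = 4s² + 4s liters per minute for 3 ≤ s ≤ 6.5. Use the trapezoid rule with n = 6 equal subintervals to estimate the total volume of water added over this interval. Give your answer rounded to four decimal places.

397.4606

Δs = (6.5 − 3)/6 = 7/12.
r(3) = 48, r(43/12) = 2365/36, r(25/6) = 775/9, r(4.75) = 109.25, r(16/3) = 1216/9, r(71/12) = 5893/36, r(6.5) = 195.
T_6 = (Δs/2)·[r(s_0) + 2r(s_1) + ... + 2r(s_{5}) + r(s_6)].
Sum ≈ 397.4606.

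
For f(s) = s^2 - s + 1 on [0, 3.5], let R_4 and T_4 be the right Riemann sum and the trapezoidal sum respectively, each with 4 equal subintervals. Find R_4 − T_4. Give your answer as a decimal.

R_4 = 15.94140625.
T_4 = 12.11328125.
R_4 − T_4 = 3.828125.

3.828125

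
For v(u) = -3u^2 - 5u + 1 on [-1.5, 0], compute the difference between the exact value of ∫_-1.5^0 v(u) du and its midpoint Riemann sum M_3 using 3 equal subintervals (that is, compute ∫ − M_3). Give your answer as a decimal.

Exact integral: ∫_-1.5^0 v(u) du = 3.75.
M_3 = 3.84375.
Error = 3.75 − 3.84375 = -0.09375.

-0.09375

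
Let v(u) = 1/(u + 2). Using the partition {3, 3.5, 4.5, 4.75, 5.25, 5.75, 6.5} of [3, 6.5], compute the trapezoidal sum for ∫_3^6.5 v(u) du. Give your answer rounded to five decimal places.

0.53180

Subinterval widths: 0.5, 1, 0.25, 0.5, 0.5, 0.75.
v(3) = 0.2, v(3.5) = 2/11, v(4.5) = 2/13, v(4.75) = 4/27, v(5.25) = 4/29, v(5.75) = 4/31, v(6.5) = 2/17.
On each subinterval the trapezoid contributes (Δu_i/2)·[v(u_{i-1}) + v(u_i)].
Sum ≈ 0.53180.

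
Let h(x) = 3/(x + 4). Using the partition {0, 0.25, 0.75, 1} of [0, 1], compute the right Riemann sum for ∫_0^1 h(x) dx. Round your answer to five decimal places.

Subinterval widths: 0.25, 0.5, 0.25.
Right endpoints: 0.25, 0.75, 1.
h(0.25) = 12/17, h(0.75) = 12/19, h(1) = 0.6.
Sum = Σ Δx_i · h(x_i).
Sum ≈ 0.64226.

0.64226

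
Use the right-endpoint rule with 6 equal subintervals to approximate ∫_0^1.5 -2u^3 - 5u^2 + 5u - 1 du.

Δu = (1.5 − 0)/6 = 0.25.
Right endpoints: 0.25, 0.5, 0.75, 1, 1.25, 1.5.
f(0.25) = -0.09375, f(0.5) = 0, f(0.75) = -0.90625, f(1) = -3, f(1.25) = -6.46875, f(1.5) = -11.5.
Sum = Δu · [f(0.25) + f(0.5) + f(0.75) + ...].
Sum = -5.4921875.

-5.4921875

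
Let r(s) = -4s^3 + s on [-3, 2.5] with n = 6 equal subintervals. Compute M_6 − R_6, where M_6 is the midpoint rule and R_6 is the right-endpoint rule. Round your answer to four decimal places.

M_6 ≈ 39.407118.
R_6 ≈ -32.751736.
M_6 − R_6 ≈ 72.1589.

72.1589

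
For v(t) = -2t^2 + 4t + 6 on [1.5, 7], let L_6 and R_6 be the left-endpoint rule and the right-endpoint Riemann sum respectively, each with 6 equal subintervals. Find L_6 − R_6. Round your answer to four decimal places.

L_6 ≈ -68.686343.
R_6 ≈ -134.228009.
L_6 − R_6 ≈ 65.5417.

65.5417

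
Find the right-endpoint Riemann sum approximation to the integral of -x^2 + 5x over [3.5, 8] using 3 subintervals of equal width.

-50.625

Δx = (8 − 3.5)/3 = 1.5.
Right endpoints: 5, 6.5, 8.
f(5) = 0, f(6.5) = -9.75, f(8) = -24.
Sum = Δx · [f(5) + f(6.5) + f(8)].
Sum = -50.625.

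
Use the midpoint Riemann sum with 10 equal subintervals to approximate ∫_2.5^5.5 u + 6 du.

30

Δu = (5.5 − 2.5)/10 = 0.3.
Midpoints: 2.65, 2.95, 3.25, 3.55, 3.85, 4.15, 4.45, 4.75, 5.05, 5.35.
f(2.65) = 8.65, f(2.95) = 8.95, f(3.25) = 9.25, f(3.55) = 9.55, f(3.85) = 9.85, f(4.15) = 10.15, f(4.45) = 10.45, f(4.75) = 10.75, f(5.05) = 11.05, f(5.35) = 11.35.
Sum = Δu · [f(2.65) + f(2.95) + f(3.25) + ...].
Sum = 30.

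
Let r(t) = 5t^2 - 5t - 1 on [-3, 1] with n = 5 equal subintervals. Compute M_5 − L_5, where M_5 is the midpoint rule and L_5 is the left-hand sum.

M_5 = 61.6.
L_5 = 88.8.
M_5 − L_5 = -27.2.

-27.2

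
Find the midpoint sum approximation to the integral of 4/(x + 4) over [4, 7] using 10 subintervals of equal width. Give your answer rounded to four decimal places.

1.2737

Δx = (7 − 4)/10 = 0.3.
Midpoints: 4.15, 4.45, 4.75, 5.05, 5.35, 5.65, 5.95, 6.25, 6.55, 6.85.
f(4.15) = 80/163, f(4.45) = 80/169, f(4.75) = 16/35, f(5.05) = 80/181, f(5.35) = 80/187, f(5.65) = 80/193, f(5.95) = 80/199, f(6.25) = 16/41, f(6.55) = 80/211, f(6.85) = 80/217.
Sum = Δx · [f(4.15) + f(4.45) + f(4.75) + ...].
Sum ≈ 1.2737.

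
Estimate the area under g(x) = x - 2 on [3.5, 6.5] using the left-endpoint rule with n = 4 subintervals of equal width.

7.875

Δx = (6.5 − 3.5)/4 = 0.75.
Left endpoints: 3.5, 4.25, 5, 5.75.
g(3.5) = 1.5, g(4.25) = 2.25, g(5) = 3, g(5.75) = 3.75.
Sum = Δx · [g(3.5) + g(4.25) + g(5) + g(5.75)].
Sum = 7.875.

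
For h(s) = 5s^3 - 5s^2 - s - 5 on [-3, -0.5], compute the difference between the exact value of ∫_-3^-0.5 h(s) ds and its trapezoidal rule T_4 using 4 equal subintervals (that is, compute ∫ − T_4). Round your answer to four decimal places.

Exact integral: ∫_-3^-0.5 h(s) ds ≈ -154.088542.
T_4 ≈ -159.174805.
Error ≈ -154.088542 − (-159.174805) ≈ 5.0863.

5.0863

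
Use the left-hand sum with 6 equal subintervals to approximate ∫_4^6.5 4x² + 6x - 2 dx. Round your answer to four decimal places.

Δx = (6.5 − 4)/6 = 5/12.
Left endpoints: 4, 53/12, 29/6, 5.25, 17/3, 73/12.
f(4) = 86, f(53/12) = 3691/36, f(29/6) = 1084/9, f(5.25) = 139.75, f(17/3) = 1444/9, f(73/12) = 6571/36.
Sum = Δx · [f(4) + f(53/12) + f(29/6) + ...].
Sum ≈ 329.8727.

329.8727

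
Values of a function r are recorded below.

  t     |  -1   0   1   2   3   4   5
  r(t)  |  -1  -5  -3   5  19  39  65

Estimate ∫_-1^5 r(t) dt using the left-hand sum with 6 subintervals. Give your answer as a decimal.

54

Δt = 1.
Sum = 1·[(-1) + (-5) + (-3) + 5 + 19 + 39] = 54.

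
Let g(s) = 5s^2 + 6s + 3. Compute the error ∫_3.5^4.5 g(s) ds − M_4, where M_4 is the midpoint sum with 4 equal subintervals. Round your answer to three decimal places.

0.026

Exact integral: ∫_3.5^4.5 g(s) ds ≈ 107.41667.
M_4 = 107.390625.
Error ≈ 107.41667 − 107.390625 ≈ 0.026.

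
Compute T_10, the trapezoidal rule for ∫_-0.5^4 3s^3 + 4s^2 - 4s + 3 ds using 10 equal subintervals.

Δs = (4 − (-0.5))/10 = 0.45.
f(-0.5) = 5.625, f(-0.05) = 3.209625, f(0.4) = 2.232, f(0.85) = 4.332375, f(1.3) = 11.151, f(1.75) = 24.328125, f(2.2) = 45.504, f(2.65) = 76.318875, f(3.1) = 118.413, f(3.55) = 173.426625, f(4) = 243.
T_10 = (Δs/2)·[f(s_0) + 2f(s_1) + ... + 2f(s_{9}) + f(s_10)].
Sum = 262.45265625.

262.45265625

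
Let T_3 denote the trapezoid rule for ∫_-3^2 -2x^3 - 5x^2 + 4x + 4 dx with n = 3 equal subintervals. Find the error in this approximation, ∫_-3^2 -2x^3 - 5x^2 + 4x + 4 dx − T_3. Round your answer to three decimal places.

4.630

Exact integral: ∫_-3^2 f(x) dx ≈ -15.83333.
T_3 ≈ -20.46296.
Error ≈ -15.83333 − (-20.46296) ≈ 4.630.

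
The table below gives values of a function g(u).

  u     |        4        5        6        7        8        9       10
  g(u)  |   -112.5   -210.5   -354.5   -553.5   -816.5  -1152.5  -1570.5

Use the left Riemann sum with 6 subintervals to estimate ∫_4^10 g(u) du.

-3200

Δu = 1.
Sum = 1·[(-112.5) + (-210.5) + (-354.5) + (-553.5) + (-816.5) + (-1152.5)] = -3200.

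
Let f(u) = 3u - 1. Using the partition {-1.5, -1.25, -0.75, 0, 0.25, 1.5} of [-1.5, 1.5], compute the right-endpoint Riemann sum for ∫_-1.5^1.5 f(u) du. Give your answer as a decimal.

0.75

Subinterval widths: 0.25, 0.5, 0.75, 0.25, 1.25.
Right endpoints: -1.25, -0.75, 0, 0.25, 1.5.
f(-1.25) = -4.75, f(-0.75) = -3.25, f(0) = -1, f(0.25) = -0.25, f(1.5) = 3.5.
Sum = Σ Δu_i · f(u_i).
Sum = 0.75.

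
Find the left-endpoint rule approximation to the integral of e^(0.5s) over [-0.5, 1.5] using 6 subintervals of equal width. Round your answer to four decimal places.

2.4596

Δs = (1.5 − (-0.5))/6 = 1/3.
Left endpoints: -0.5, -1/6, 1/6, 0.5, 5/6, 7/6.
f(-0.5) ≈ 0.7788, f(-1/6) ≈ 0.9200, f(1/6) ≈ 1.0869, f(0.5) ≈ 1.2840, f(5/6) ≈ 1.5169, f(7/6) ≈ 1.7920.
Sum = Δs · [f(-0.5) + f(-1/6) + f(1/6) + ...].
Sum ≈ 2.4596.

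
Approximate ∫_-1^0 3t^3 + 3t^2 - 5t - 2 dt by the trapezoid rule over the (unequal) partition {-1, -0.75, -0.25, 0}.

Subinterval widths: 0.25, 0.5, 0.25.
f(-1) = 3, f(-0.75) = 2.171875, f(-0.25) = -0.609375, f(0) = -2.
On each subinterval the trapezoid contributes (Δt_i/2)·[f(t_{i-1}) + f(t_i)].
Sum = 0.7109375.

0.7109375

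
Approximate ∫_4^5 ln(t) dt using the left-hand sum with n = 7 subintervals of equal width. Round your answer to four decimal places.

1.4860

Δt = (5 − 4)/7 = 1/7.
Left endpoints: 4, 29/7, 30/7, 31/7, 32/7, 33/7, 34/7.
f(4) ≈ 1.3863, f(29/7) ≈ 1.4214, f(30/7) ≈ 1.4553, f(31/7) ≈ 1.4881, f(32/7) ≈ 1.5198, f(33/7) ≈ 1.5506, f(34/7) ≈ 1.5805.
Sum = Δt · [f(4) + f(29/7) + f(30/7) + ...].
Sum ≈ 1.4860.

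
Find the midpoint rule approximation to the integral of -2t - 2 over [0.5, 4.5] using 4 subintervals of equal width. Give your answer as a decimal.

-28

Δt = (4.5 − 0.5)/4 = 1.
Midpoints: 1, 2, 3, 4.
f(1) = -4, f(2) = -6, f(3) = -8, f(4) = -10.
Sum = Δt · [f(1) + f(2) + f(3) + f(4)].
Sum = -28.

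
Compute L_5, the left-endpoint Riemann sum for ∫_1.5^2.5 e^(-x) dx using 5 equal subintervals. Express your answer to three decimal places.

Δx = (2.5 − 1.5)/5 = 0.2.
Left endpoints: 1.5, 1.7, 1.9, 2.1, 2.3.
f(1.5) ≈ 0.223, f(1.7) ≈ 0.183, f(1.9) ≈ 0.150, f(2.1) ≈ 0.122, f(2.3) ≈ 0.100.
Sum = Δx · [f(1.5) + f(1.7) + f(1.9) + f(2.1) + f(2.3)].
Sum ≈ 0.156.

0.156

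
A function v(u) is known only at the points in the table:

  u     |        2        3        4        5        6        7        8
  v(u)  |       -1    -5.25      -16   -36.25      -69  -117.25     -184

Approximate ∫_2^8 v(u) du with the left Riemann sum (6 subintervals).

-244.75

Δu = 1.
Sum = 1·[(-1) + (-5.25) + (-16) + (-36.25) + (-69) + (-117.25)] = -244.75.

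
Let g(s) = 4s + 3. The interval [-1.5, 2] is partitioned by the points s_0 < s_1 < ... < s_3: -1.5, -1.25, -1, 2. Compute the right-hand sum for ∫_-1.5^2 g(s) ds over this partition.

Subinterval widths: 0.25, 0.25, 3.
Right endpoints: -1.25, -1, 2.
g(-1.25) = -2, g(-1) = -1, g(2) = 11.
Sum = Σ Δs_i · g(s_i).
Sum = 32.25.

32.25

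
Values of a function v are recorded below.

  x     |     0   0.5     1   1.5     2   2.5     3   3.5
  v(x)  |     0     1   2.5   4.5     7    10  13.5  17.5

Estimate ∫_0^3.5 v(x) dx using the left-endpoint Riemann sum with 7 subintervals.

Δx = 0.5.
Sum = 0.5·[0 + 1 + 2.5 + 4.5 + 7 + 10 + 13.5] = 19.25.

19.25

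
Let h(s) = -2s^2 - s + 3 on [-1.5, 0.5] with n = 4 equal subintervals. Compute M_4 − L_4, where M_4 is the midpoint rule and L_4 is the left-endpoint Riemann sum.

0.75

M_4 = 4.75.
L_4 = 4.
M_4 − L_4 = 0.75.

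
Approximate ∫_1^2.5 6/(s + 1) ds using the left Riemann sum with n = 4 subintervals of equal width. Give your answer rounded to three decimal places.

3.611

Δs = (2.5 − 1)/4 = 0.375.
Left endpoints: 1, 1.375, 1.75, 2.125.
f(1) = 3, f(1.375) = 48/19, f(1.75) = 24/11, f(2.125) = 1.92.
Sum = Δs · [f(1) + f(1.375) + f(1.75) + f(2.125)].
Sum ≈ 3.611.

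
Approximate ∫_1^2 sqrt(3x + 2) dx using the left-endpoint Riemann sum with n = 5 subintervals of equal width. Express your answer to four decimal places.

2.4841

Δx = (2 − 1)/5 = 0.2.
Left endpoints: 1, 1.2, 1.4, 1.6, 1.8.
f(1) ≈ 2.2361, f(1.2) ≈ 2.3664, f(1.4) ≈ 2.4900, f(1.6) ≈ 2.6077, f(1.8) ≈ 2.7203.
Sum = Δx · [f(1) + f(1.2) + f(1.4) + f(1.6) + f(1.8)].
Sum ≈ 2.4841.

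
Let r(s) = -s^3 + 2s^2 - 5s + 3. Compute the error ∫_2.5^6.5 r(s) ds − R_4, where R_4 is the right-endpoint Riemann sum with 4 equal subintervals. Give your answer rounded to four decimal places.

Exact integral: ∫_2.5^6.5 r(s) ds ≈ -341.833333.
R_4 = -453.
Error ≈ -341.833333 − (-453) ≈ 111.1667.

111.1667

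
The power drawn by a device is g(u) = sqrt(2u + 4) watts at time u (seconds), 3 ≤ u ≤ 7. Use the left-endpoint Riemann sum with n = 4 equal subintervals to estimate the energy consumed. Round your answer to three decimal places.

Δu = (7 − 3)/4 = 1.
Left endpoints: 3, 4, 5, 6.
g(3) ≈ 3.162, g(4) ≈ 3.464, g(5) ≈ 3.742, g(6) ≈ 4.000.
Sum = Δu · [g(3) + g(4) + g(5) + g(6)].
Sum ≈ 14.368.

14.368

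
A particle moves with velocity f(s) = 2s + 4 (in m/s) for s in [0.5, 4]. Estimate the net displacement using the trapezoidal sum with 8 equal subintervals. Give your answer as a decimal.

29.75

Δs = (4 − 0.5)/8 = 0.4375.
f(0.5) = 5, f(0.9375) = 5.875, f(1.375) = 6.75, f(1.8125) = 7.625, f(2.25) = 8.5, f(2.6875) = 9.375, f(3.125) = 10.25, f(3.5625) = 11.125, f(4) = 12.
T_8 = (Δs/2)·[f(s_0) + 2f(s_1) + ... + 2f(s_{7}) + f(s_8)].
Sum = 29.75.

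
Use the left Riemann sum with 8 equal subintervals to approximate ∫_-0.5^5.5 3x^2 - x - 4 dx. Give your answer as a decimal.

97.6875

Δx = (5.5 − (-0.5))/8 = 0.75.
Left endpoints: -0.5, 0.25, 1, 1.75, 2.5, 3.25, 4, 4.75.
f(-0.5) = -2.75, f(0.25) = -4.0625, f(1) = -2, f(1.75) = 3.4375, f(2.5) = 12.25, f(3.25) = 24.4375, f(4) = 40, f(4.75) = 58.9375.
Sum = Δx · [f(-0.5) + f(0.25) + f(1) + ...].
Sum = 97.6875.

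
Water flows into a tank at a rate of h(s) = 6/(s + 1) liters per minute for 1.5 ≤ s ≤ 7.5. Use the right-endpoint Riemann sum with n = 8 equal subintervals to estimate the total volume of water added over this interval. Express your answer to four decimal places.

6.7481

Δs = (7.5 − 1.5)/8 = 0.75.
Right endpoints: 2.25, 3, 3.75, 4.5, 5.25, 6, 6.75, 7.5.
h(2.25) = 24/13, h(3) = 1.5, h(3.75) = 24/19, h(4.5) = 12/11, h(5.25) = 0.96, h(6) = 6/7, h(6.75) = 24/31, h(7.5) = 12/17.
Sum = Δs · [h(2.25) + h(3) + h(3.75) + ...].
Sum ≈ 6.7481.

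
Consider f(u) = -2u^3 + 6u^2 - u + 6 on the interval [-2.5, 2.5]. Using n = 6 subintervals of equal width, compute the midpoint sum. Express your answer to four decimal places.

Δu = (2.5 − (-2.5))/6 = 5/6.
Midpoints: -25/12, -1.25, -5/12, 5/12, 1.25, 25/12.
f(-25/12) = 45109/864, f(-1.25) = 20.53125, f(-5/12) = 6569/864, f(5/12) = 5599/864, f(1.25) = 10.21875, f(25/12) = 10259/864.
Sum = Δu · [f(-25/12) + f(-1.25) + f(-5/12) + ...].
Sum ≈ 90.7639.

90.7639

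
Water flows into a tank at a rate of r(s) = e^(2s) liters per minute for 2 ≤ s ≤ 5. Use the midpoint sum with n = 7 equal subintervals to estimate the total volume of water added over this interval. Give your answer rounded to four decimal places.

Δs = (5 − 2)/7 = 3/7.
Midpoints: 31/14, 37/14, 43/14, 3.5, 55/14, 61/14, 67/14.
r(31/14) ≈ 83.8116, r(37/14) ≈ 197.4952, r(43/14) ≈ 465.3813, r(3.5) ≈ 1096.6332, r(55/14) ≈ 2584.1266, r(61/14) ≈ 6089.2836, r(67/14) ≈ 14348.9001.
Sum = Δs · [r(31/14) + r(37/14) + r(43/14) + ...].
Sum ≈ 10656.6993.

10656.6993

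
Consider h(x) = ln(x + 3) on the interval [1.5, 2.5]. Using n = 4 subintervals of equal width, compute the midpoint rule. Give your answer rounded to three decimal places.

1.608

Δx = (2.5 − 1.5)/4 = 0.25.
Midpoints: 1.625, 1.875, 2.125, 2.375.
h(1.625) ≈ 1.531, h(1.875) ≈ 1.584, h(2.125) ≈ 1.634, h(2.375) ≈ 1.682.
Sum = Δx · [h(1.625) + h(1.875) + h(2.125) + h(2.375)].
Sum ≈ 1.608.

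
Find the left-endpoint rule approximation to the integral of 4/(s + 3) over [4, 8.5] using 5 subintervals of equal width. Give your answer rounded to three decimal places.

2.090

Δs = (8.5 − 4)/5 = 0.9.
Left endpoints: 4, 4.9, 5.8, 6.7, 7.6.
f(4) = 4/7, f(4.9) = 40/79, f(5.8) = 5/11, f(6.7) = 40/97, f(7.6) = 20/53.
Sum = Δs · [f(4) + f(4.9) + f(5.8) + f(6.7) + f(7.6)].
Sum ≈ 2.090.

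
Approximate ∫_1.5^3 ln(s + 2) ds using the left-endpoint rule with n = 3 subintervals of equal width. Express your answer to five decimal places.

Δs = (3 − 1.5)/3 = 0.5.
Left endpoints: 1.5, 2, 2.5.
f(1.5) ≈ 1.25276, f(2) ≈ 1.38629, f(2.5) ≈ 1.50408.
Sum = Δs · [f(1.5) + f(2) + f(2.5)].
Sum ≈ 2.07157.

2.07157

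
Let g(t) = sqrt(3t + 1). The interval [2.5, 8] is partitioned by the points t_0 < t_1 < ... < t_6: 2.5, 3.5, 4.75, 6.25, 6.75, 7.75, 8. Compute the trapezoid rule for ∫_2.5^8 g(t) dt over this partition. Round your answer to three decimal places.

22.247

Subinterval widths: 1, 1.25, 1.5, 0.5, 1, 0.25.
g(2.5) ≈ 2.915, g(3.5) ≈ 3.391, g(4.75) ≈ 3.905, g(6.25) ≈ 4.444, g(6.75) ≈ 4.610, g(7.75) ≈ 4.924, g(8) ≈ 5.000.
On each subinterval the trapezoid contributes (Δt_i/2)·[g(t_{i-1}) + g(t_i)].
Sum ≈ 22.247.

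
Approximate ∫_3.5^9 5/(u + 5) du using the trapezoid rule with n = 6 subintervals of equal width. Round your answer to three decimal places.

Δu = (9 − 3.5)/6 = 11/12.
f(3.5) = 10/17, f(53/12) = 60/113, f(16/3) = 15/31, f(6.25) = 4/9, f(43/6) = 30/73, f(97/12) = 60/157, f(9) = 5/14.
T_6 = (Δu/2)·[f(u_0) + 2f(u_1) + ... + 2f(u_{5}) + f(u_6)].
Sum ≈ 2.498.

2.498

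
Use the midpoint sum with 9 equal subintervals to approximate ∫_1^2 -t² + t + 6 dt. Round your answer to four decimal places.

5.1677

Δt = (2 − 1)/9 = 1/9.
Midpoints: 19/18, 7/6, 23/18, 25/18, 1.5, 29/18, 31/18, 11/6, 35/18.
f(19/18) = 1925/324, f(7/6) = 209/36, f(23/18) = 1829/324, f(25/18) = 1769/324, f(1.5) = 5.25, f(29/18) = 1625/324, f(31/18) = 1541/324, f(11/6) = 161/36, f(35/18) = 1349/324.
Sum = Δt · [f(19/18) + f(7/6) + f(23/18) + ...].
Sum ≈ 5.1677.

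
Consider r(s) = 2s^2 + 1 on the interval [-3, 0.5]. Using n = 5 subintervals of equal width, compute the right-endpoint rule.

Δs = (0.5 − (-3))/5 = 0.7.
Right endpoints: -2.3, -1.6, -0.9, -0.2, 0.5.
r(-2.3) = 11.58, r(-1.6) = 6.12, r(-0.9) = 2.62, r(-0.2) = 1.08, r(0.5) = 1.5.
Sum = Δs · [r(-2.3) + r(-1.6) + r(-0.9) + r(-0.2) + r(0.5)].
Sum = 16.03.

16.03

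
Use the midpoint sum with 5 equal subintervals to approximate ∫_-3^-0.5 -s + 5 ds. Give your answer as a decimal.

Δs = (-0.5 − (-3))/5 = 0.5.
Midpoints: -2.75, -2.25, -1.75, -1.25, -0.75.
f(-2.75) = 7.75, f(-2.25) = 7.25, f(-1.75) = 6.75, f(-1.25) = 6.25, f(-0.75) = 5.75.
Sum = Δs · [f(-2.75) + f(-2.25) + f(-1.75) + f(-1.25) + f(-0.75)].
Sum = 16.875.

16.875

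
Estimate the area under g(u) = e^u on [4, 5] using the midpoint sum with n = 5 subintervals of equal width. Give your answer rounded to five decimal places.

93.65883

Δu = (5 − 4)/5 = 0.2.
Midpoints: 4.1, 4.3, 4.5, 4.7, 4.9.
g(4.1) ≈ 60.34029, g(4.3) ≈ 73.69979, g(4.5) ≈ 90.01713, g(4.7) ≈ 109.94717, g(4.9) ≈ 134.28978.
Sum = Δu · [g(4.1) + g(4.3) + g(4.5) + g(4.7) + g(4.9)].
Sum ≈ 93.65883.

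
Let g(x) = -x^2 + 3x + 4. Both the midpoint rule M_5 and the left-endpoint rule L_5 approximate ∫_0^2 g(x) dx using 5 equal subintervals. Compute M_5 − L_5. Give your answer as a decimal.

0.48

M_5 = 11.36.
L_5 = 10.88.
M_5 − L_5 = 0.48.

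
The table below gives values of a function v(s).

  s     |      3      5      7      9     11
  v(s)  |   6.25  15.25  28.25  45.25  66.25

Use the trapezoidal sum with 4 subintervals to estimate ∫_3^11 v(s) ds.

Δs = 2.
T_4 = (2/2)·[6.25 + 2·15.25 + 2·28.25 + 2·45.25 + 66.25] = 250.

250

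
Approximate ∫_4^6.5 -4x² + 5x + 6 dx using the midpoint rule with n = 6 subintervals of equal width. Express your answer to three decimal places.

-200.064

Δx = (6.5 − 4)/6 = 5/12.
Midpoints: 101/24, 4.625, 121/24, 131/24, 5.875, 151/24.
f(101/24) = -6307/144, f(4.625) = -56.4375, f(121/24) = -10147/144, f(131/24) = -12367/144, f(5.875) = -102.6875, f(151/24) = -17407/144.
Sum = Δx · [f(101/24) + f(4.625) + f(121/24) + ...].
Sum ≈ -200.064.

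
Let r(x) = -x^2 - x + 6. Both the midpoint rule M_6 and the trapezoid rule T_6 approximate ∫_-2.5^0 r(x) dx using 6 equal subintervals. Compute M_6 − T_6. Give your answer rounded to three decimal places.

0.109

M_6 ≈ 12.95284.
T_6 ≈ 12.84433.
M_6 − T_6 ≈ 0.109.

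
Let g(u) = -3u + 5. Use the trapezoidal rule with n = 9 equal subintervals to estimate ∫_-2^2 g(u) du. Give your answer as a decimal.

20

Δu = (2 − (-2))/9 = 4/9.
g(-2) = 11, g(-14/9) = 29/3, g(-10/9) = 25/3, g(-2/3) = 7, g(-2/9) = 17/3, g(2/9) = 13/3, g(2/3) = 3, g(10/9) = 5/3, g(14/9) = 1/3, g(2) = -1.
T_9 = (Δu/2)·[g(u_0) + 2g(u_1) + ... + 2g(u_{8}) + g(u_9)].
Sum = 20.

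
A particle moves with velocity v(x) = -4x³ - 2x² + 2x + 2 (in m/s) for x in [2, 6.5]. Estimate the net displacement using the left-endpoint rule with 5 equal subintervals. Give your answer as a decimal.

Δx = (6.5 − 2)/5 = 0.9.
Left endpoints: 2, 2.9, 3.8, 4.7, 5.6.
v(2) = -34, v(2.9) = -106.576, v(3.8) = -238.768, v(4.7) = -448.072, v(5.6) = -751.984.
Sum = Δx · [v(2) + v(2.9) + v(3.8) + v(4.7) + v(5.6)].
Sum = -1421.46.

-1421.46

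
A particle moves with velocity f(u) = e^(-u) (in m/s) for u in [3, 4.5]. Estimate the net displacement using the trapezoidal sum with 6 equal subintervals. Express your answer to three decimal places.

Δu = (4.5 − 3)/6 = 0.25.
f(3) ≈ 0.050, f(3.25) ≈ 0.039, f(3.5) ≈ 0.030, f(3.75) ≈ 0.024, f(4) ≈ 0.018, f(4.25) ≈ 0.014, f(4.5) ≈ 0.011.
T_6 = (Δu/2)·[f(u_0) + 2f(u_1) + ... + 2f(u_{5}) + f(u_6)].
Sum ≈ 0.039.

0.039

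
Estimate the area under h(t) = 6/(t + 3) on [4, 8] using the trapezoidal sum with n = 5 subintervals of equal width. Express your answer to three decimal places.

2.716

Δt = (8 − 4)/5 = 0.8.
h(4) = 6/7, h(4.8) = 10/13, h(5.6) = 30/43, h(6.4) = 30/47, h(7.2) = 10/17, h(8) = 6/11.
T_5 = (Δt/2)·[h(t_0) + 2h(t_1) + ... + 2h(t_{4}) + h(t_5)].
Sum ≈ 2.716.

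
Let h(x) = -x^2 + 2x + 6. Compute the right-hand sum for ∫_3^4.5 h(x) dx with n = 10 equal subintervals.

Δx = (4.5 − 3)/10 = 0.15.
Right endpoints: 3.15, 3.3, 3.45, 3.6, 3.75, 3.9, 4.05, 4.2, 4.35, 4.5.
h(3.15) = 2.3775, h(3.3) = 1.71, h(3.45) = 0.9975, h(3.6) = 0.24, h(3.75) = -0.5625, h(3.9) = -1.41, h(4.05) = -2.3025, h(4.2) = -3.24, h(4.35) = -4.2225, h(4.5) = -5.25.
Sum = Δx · [h(3.15) + h(3.3) + h(3.45) + ...].
Sum = -1.749375.

-1.749375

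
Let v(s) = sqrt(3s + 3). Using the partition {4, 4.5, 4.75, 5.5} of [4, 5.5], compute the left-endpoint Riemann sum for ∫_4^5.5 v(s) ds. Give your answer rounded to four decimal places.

6.0670

Subinterval widths: 0.5, 0.25, 0.75.
Left endpoints: 4, 4.5, 4.75.
v(4) ≈ 3.8730, v(4.5) ≈ 4.0620, v(4.75) ≈ 4.1533.
Sum = Σ Δs_i · v(s_i).
Sum ≈ 6.0670.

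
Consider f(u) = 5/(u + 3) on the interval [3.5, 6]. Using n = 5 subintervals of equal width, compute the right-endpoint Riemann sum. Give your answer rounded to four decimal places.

Δu = (6 − 3.5)/5 = 0.5.
Right endpoints: 4, 4.5, 5, 5.5, 6.
f(4) = 5/7, f(4.5) = 2/3, f(5) = 0.625, f(5.5) = 10/17, f(6) = 5/9.
Sum = Δu · [f(4) + f(4.5) + f(5) + f(5.5) + f(6)].
Sum ≈ 1.5749.

1.5749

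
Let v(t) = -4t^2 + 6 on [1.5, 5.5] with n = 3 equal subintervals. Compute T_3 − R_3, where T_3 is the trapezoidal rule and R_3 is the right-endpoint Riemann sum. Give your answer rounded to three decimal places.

T_3 ≈ -198.07407.
R_3 ≈ -272.74074.
T_3 − R_3 ≈ 74.667.

74.667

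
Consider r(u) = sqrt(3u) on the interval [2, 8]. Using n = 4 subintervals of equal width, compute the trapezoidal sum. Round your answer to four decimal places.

Δu = (8 − 2)/4 = 1.5.
r(2) ≈ 2.4495, r(3.5) ≈ 3.2404, r(5) ≈ 3.8730, r(6.5) ≈ 4.4159, r(8) ≈ 4.8990.
T_4 = (Δu/2)·[r(u_0) + 2r(u_1) + 2r(u_2) + 2r(u_3) + r(u_4)].
Sum ≈ 22.8052.

22.8052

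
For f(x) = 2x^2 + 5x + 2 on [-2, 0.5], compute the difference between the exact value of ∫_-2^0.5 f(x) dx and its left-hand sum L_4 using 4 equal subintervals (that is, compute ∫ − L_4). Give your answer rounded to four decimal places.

1.2370

Exact integral: ∫_-2^0.5 f(x) dx ≈ 1.041667.
L_4 = -0.1953125.
Error ≈ 1.041667 − (-0.1953125) ≈ 1.2370.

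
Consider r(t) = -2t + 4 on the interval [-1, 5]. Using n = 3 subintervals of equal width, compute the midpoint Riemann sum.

0

Δt = (5 − (-1))/3 = 2.
Midpoints: 0, 2, 4.
r(0) = 4, r(2) = 0, r(4) = -4.
Sum = Δt · [r(0) + r(2) + r(4)].
Sum = 0.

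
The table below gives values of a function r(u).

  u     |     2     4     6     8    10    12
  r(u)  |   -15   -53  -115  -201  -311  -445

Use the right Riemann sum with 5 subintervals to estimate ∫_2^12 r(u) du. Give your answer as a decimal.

-2250

Δu = 2.
Sum = 2·[(-53) + (-115) + (-201) + (-311) + (-445)] = -2250.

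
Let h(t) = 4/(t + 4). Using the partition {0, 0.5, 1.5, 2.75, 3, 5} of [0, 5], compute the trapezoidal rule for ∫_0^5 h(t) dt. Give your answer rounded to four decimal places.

Subinterval widths: 0.5, 1, 1.25, 0.25, 2.
h(0) = 1, h(0.5) = 8/9, h(1.5) = 8/11, h(2.75) = 16/27, h(3) = 4/7, h(5) = 4/9.
On each subinterval the trapezoid contributes (Δt_i/2)·[h(t_{i-1}) + h(t_i)].
Sum ≈ 3.2666.

3.2666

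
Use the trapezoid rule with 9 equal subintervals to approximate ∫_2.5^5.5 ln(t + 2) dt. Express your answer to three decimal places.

5.343

Δt = (5.5 − 2.5)/9 = 1/3.
f(2.5) ≈ 1.504, f(17/6) ≈ 1.576, f(19/6) ≈ 1.642, f(3.5) ≈ 1.705, f(23/6) ≈ 1.764, f(25/6) ≈ 1.819, f(4.5) ≈ 1.872, f(29/6) ≈ 1.922, f(31/6) ≈ 1.969, f(5.5) ≈ 2.015.
T_9 = (Δt/2)·[f(t_0) + 2f(t_1) + ... + 2f(t_{8}) + f(t_9)].
Sum ≈ 5.343.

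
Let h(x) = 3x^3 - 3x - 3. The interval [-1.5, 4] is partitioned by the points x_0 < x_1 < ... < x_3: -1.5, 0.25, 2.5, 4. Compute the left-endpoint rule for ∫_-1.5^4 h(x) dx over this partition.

31.13671875

Subinterval widths: 1.75, 2.25, 1.5.
Left endpoints: -1.5, 0.25, 2.5.
h(-1.5) = -8.625, h(0.25) = -3.703125, h(2.5) = 36.375.
Sum = Σ Δx_i · h(x_i).
Sum = 31.13671875.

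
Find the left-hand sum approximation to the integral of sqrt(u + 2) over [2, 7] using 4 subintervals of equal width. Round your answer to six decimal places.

12.030850

Δu = (7 − 2)/4 = 1.25.
Left endpoints: 2, 3.25, 4.5, 5.75.
f(2) ≈ 2.000000, f(3.25) ≈ 2.291288, f(4.5) ≈ 2.549510, f(5.75) ≈ 2.783882.
Sum = Δu · [f(2) + f(3.25) + f(4.5) + f(5.75)].
Sum ≈ 12.030850.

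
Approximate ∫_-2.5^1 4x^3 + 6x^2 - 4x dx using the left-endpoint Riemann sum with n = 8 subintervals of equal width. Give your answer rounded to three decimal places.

Δx = (1 − (-2.5))/8 = 0.4375.
Left endpoints: -2.5, -2.0625, -1.625, -1.1875, -0.75, -0.3125, 0.125, 0.5625.
f(-2.5) = -15, f(-2.0625) = -1353/1024, f(-1.625) = 5.1796875, f(-1.1875) = 6669/1024, f(-0.75) = 4.6875, f(-0.3125) = 1755/1024, f(0.125) = -0.3984375, f(0.5625) = 369/1024.
Sum = Δx · [f(-2.5) + f(-2.0625) + f(-1.625) + ...].
Sum ≈ 0.759.

0.759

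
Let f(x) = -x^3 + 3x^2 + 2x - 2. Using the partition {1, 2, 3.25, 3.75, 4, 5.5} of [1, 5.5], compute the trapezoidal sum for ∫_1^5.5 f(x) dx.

Subinterval widths: 1, 1.25, 0.5, 0.25, 1.5.
f(1) = 2, f(2) = 6, f(3.25) = 1.859375, f(3.75) = -5.046875, f(4) = -10, f(5.5) = -66.625.
On each subinterval the trapezoid contributes (Δx_i/2)·[f(x_{i-1}) + f(x_i)].
Sum = -51.234375.

-51.234375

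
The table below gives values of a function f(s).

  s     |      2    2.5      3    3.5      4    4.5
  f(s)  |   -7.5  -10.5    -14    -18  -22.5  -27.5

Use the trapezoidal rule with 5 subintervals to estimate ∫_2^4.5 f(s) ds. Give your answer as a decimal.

Δs = 0.5.
T_5 = (0.5/2)·[(-7.5) + 2·(-10.5) + 2·(-14) + 2·(-18) + 2·(-22.5) + (-27.5)] = -41.25.

-41.25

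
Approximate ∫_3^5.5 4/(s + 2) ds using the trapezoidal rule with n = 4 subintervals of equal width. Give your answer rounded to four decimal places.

Δs = (5.5 − 3)/4 = 0.625.
f(3) = 0.8, f(3.625) = 32/45, f(4.25) = 0.64, f(4.875) = 32/55, f(5.5) = 8/15.
T_4 = (Δs/2)·[f(s_0) + 2f(s_1) + 2f(s_2) + 2f(s_3) + f(s_4)].
Sum ≈ 1.6247.

1.6247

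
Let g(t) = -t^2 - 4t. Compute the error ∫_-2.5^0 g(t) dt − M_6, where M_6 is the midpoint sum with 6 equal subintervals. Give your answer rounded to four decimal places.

-0.0362

Exact integral: ∫_-2.5^0 g(t) dt ≈ 7.291667.
M_6 ≈ 7.327836.
Error ≈ 7.291667 − 7.327836 ≈ -0.0362.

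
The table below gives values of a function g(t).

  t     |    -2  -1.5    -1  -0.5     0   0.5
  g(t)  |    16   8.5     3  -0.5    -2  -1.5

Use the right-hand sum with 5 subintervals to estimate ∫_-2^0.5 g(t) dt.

3.75

Δt = 0.5.
Sum = 0.5·[8.5 + 3 + (-0.5) + (-2) + (-1.5)] = 3.75.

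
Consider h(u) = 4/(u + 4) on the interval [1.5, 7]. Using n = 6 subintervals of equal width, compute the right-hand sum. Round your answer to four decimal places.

2.6128

Δu = (7 − 1.5)/6 = 11/12.
Right endpoints: 29/12, 10/3, 4.25, 31/6, 73/12, 7.
h(29/12) = 48/77, h(10/3) = 6/11, h(4.25) = 16/33, h(31/6) = 24/55, h(73/12) = 48/121, h(7) = 4/11.
Sum = Δu · [h(29/12) + h(10/3) + h(4.25) + ...].
Sum ≈ 2.6128.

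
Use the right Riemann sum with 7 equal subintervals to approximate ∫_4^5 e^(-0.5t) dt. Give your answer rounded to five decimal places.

Δt = (5 − 4)/7 = 1/7.
Right endpoints: 29/7, 30/7, 31/7, 32/7, 33/7, 34/7, 5.
f(29/7) ≈ 0.12601, f(30/7) ≈ 0.11732, f(31/7) ≈ 0.10923, f(32/7) ≈ 0.10170, f(33/7) ≈ 0.09469, f(34/7) ≈ 0.08816, f(5) ≈ 0.08208.
Sum = Δt · [f(29/7) + f(30/7) + f(31/7) + ...].
Sum ≈ 0.10274.

0.10274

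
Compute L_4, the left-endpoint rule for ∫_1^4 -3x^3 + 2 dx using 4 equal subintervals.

-120.703125

Δx = (4 − 1)/4 = 0.75.
Left endpoints: 1, 1.75, 2.5, 3.25.
f(1) = -1, f(1.75) = -14.078125, f(2.5) = -44.875, f(3.25) = -100.984375.
Sum = Δx · [f(1) + f(1.75) + f(2.5) + f(3.25)].
Sum = -120.703125.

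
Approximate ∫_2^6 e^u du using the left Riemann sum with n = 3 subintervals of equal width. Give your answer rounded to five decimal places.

189.01781

Δu = (6 − 2)/3 = 4/3.
Left endpoints: 2, 10/3, 14/3.
f(2) ≈ 7.38906, f(10/3) ≈ 28.03162, f(14/3) ≈ 106.34268.
Sum = Δu · [f(2) + f(10/3) + f(14/3)].
Sum ≈ 189.01781.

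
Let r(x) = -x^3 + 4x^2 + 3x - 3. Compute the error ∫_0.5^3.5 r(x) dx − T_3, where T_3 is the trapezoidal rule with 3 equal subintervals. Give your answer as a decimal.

1

Exact integral: ∫_0.5^3.5 r(x) dx = 28.5.
T_3 = 27.5.
Error = 28.5 − 27.5 = 1.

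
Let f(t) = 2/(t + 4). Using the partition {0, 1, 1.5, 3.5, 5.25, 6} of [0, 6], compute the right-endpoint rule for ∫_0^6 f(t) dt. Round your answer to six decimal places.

1.643530

Subinterval widths: 1, 0.5, 2, 1.75, 0.75.
Right endpoints: 1, 1.5, 3.5, 5.25, 6.
f(1) = 0.4, f(1.5) = 4/11, f(3.5) = 4/15, f(5.25) = 8/37, f(6) = 0.2.
Sum = Σ Δt_i · f(t_i).
Sum ≈ 1.643530.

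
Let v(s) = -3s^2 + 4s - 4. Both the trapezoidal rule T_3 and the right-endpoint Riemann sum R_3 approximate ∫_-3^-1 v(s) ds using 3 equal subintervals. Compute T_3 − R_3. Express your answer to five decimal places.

T_3 ≈ -50.4444444.
R_3 ≈ -39.7777778.
T_3 − R_3 ≈ -10.66667.

-10.66667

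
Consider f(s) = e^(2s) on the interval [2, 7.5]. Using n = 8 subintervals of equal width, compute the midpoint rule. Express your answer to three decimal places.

Δs = (7.5 − 2)/8 = 0.6875.
Midpoints: 2.34375, 3.03125, 3.71875, 4.40625, 5.09375, 5.78125, 6.46875, 7.15625.
f(2.34375) ≈ 108.581, f(3.03125) ≈ 429.448, f(3.71875) ≈ 1698.499, f(4.40625) ≈ 6717.693, f(5.09375) ≈ 26568.989, f(5.78125) ≈ 105082.391, f(6.46875) ≈ 415608.920, f(7.15625) ≈ 1643765.164.
Sum = Δs · [f(2.34375) + f(3.03125) + f(3.71875) + ...].
Sum ≈ 1512486.033.

1512486.033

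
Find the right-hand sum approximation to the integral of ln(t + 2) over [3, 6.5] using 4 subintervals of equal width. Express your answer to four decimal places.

6.8703

Δt = (6.5 − 3)/4 = 0.875.
Right endpoints: 3.875, 4.75, 5.625, 6.5.
f(3.875) ≈ 1.7707, f(4.75) ≈ 1.9095, f(5.625) ≈ 2.0314, f(6.5) ≈ 2.1401.
Sum = Δt · [f(3.875) + f(4.75) + f(5.625) + f(6.5)].
Sum ≈ 6.8703.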